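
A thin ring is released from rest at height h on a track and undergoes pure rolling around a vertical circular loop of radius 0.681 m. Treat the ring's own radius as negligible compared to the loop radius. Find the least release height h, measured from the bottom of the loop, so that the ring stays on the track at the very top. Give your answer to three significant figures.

h_min ≈ 2.04 m

For this body I = MR², i.e. k = I/(MR²) = 1.
At the top of the loop, the minimum-contact condition is Mg = Mv_top²/r, so v_top² = gr.
With ω = v/R, the kinetic energy at speed v is ½(1+k)Mv² = Mv².
Energy conservation from release (height h) to the top (height 2r): Mgh = Mg(2r) + M·gr.
Thus h_min = 2r + (1+k)r/2 = r(2 + 2/2) = 0.681 × 3 ≈ 2.04 m.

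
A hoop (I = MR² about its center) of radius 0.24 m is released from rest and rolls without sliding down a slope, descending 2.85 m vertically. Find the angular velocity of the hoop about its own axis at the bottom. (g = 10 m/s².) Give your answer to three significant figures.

Here I = MR², so the shape factor k = I/(MR²) = 1.
The rolling condition ω = v/R makes the rotational term ½I(v/R)² = ½kMv², so KE_total = ½(1+k)Mv² = Mv².
Energy conservation Mgh = ½(1+k)Mv² gives v = √(2gh/(1+k)) = √(2 × 10 × 2.85 / 2) = 5.339 m/s.
The angular speed follows from ω = v/R = 5.339/0.24 ≈ 22.2 rad/s.

ω ≈ 22.2 rad/s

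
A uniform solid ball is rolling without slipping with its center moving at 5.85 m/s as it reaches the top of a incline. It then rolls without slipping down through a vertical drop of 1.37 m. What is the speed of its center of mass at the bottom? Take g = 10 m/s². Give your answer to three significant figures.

v ≈ 7.33 m/s

With I = (2/5)MR², the ratio k = I/(MR²) is 0.4.
Since it rolls without slipping, ω = v/R and KE = ½Mv² + ½Iω² = ½(1+k)Mv² = (7/10)Mv².
Conserving energy between top and bottom: (7/10)Mv² = (7/10)Mv₀² + Mgh, hence v² = v₀² + 2gh/(1+k).
v = √(5.85² + 2×10×1.37/1.4) = √53.79 ≈ 7.33 m/s.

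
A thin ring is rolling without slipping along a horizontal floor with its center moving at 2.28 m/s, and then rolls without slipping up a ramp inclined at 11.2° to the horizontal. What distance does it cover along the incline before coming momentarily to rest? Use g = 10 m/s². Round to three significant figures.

With I = MR², the ratio k = I/(MR²) is 1.
Pure rolling means v = ωR; then KE = ½Mv² + ½I(v/R)² = ½(1+k)Mv² = Mv².
Setting this equal to Mgh gives the vertical rise h = (1+k)v₀²/(2g) = 2×2.28²/(2×10) = 0.5198 m.
Along the incline, d = h/sinθ = 0.5198/sin11.2° ≈ 2.68 m.

d ≈ 2.68 m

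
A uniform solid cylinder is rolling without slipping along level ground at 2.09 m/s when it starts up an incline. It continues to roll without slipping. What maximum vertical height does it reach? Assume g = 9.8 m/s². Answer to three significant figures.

For this body I = (1/2)MR², i.e. k = I/(MR²) = 0.5.
Pure rolling means v = ωR; then KE = ½Mv² + ½I(v/R)² = ½(1+k)Mv² = (3/4)Mv².
All of this converts to potential energy at the highest point: (3/4)Mv₀² = Mgh.
Thus h = (1+k)v₀²/(2g) = 1.5 × 2.09² / (2 × 9.8) ≈ 0.334 m.

h ≈ 0.334 m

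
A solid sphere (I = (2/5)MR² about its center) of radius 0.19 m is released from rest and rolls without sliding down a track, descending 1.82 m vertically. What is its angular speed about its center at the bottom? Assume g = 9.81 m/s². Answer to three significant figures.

Here I = (2/5)MR², so the shape factor k = I/(MR²) = 0.4.
Rolling without slipping gives ω = v/R, so the total kinetic energy is ½Mv² + ½Iω² = ½(1+k)Mv² = (7/10)Mv².
Energy conservation Mgh = ½(1+k)Mv² gives v = √(2gh/(1+k)) = √(2 × 9.81 × 1.82 / 1.4) = 5.05 m/s.
The angular speed follows from ω = v/R = 5.05/0.19 ≈ 26.6 rad/s.

ω ≈ 26.6 rad/s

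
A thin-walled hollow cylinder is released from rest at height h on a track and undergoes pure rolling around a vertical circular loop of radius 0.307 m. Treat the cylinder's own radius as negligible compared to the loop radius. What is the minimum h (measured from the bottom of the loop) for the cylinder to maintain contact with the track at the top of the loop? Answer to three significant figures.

h_min ≈ 0.921 m

The moment of inertia is MR², giving k ≡ I/(MR²) = 1.
At the top, contact is just lost when gravity alone supplies the centripetal force: Mg = Mv_top²/r, i.e. v_top² = gr.
With ω = v/R, the kinetic energy at speed v is ½(1+k)Mv² = Mv².
Energy conservation from release (height h) to the top (height 2r): Mgh = Mg(2r) + M·gr.
Thus h_min = 2r + (1+k)r/2 = r(2 + 2/2) = 0.307 × 3 ≈ 0.921 m.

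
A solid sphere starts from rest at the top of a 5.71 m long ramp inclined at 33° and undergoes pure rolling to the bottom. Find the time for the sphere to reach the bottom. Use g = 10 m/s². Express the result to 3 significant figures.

Here I = (2/5)MR², so the shape factor k = I/(MR²) = 0.4.
Along the incline Mg sinθ − f = Ma, and torque about the center fR = Iα = kMR²(a/R) gives f = kMa.
Hence a = g sinθ/(1+k) = 10×sin33°/1.4 = 3.89 m/s².
With constant a from rest, t = √(2L/a) = √(2·5.71/3.89) ≈ 1.71 s.

t ≈ 1.71 s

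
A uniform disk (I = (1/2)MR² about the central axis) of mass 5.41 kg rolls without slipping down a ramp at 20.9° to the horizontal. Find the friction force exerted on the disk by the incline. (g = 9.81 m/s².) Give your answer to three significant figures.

f ≈ 6.31 N

For this body I = (1/2)MR², i.e. k = I/(MR²) = 0.5.
Along the incline Mg sinθ − f = Ma, and torque about the center fR = Iα = kMR²(a/R) gives f = kMa.
Combining, a = g sinθ/(1+k) and f = kMa = kMg sinθ/(1+k).
f = 0.5 × 5.41 × 9.81 × sin20.9° / 1.5 ≈ 6.31 N.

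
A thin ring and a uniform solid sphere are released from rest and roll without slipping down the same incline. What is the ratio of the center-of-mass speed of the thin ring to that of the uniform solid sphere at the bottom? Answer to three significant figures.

v_ratio ≈ 0.837

Each satisfies Mgh = ½(1+k)Mv² with k = I/(MR²), so v ∝ 1/√(1+k).
For the thin ring k = 1; for the uniform solid sphere k = 0.4.
v₁/v₂ = √((1+k₂)/(1+k₁)) = √(1.4/2) ≈ 0.837.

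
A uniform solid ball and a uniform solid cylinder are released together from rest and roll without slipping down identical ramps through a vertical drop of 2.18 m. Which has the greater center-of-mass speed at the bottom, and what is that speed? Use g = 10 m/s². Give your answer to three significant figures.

the uniform solid ball, at v ≈ 5.58 m/s

For rolling without slipping, Mgh = ½(1+k)Mv² where k = I/(MR²), so v = √(2gh/(1+k)).
Uniform solid ball: k = 0.4, giving v = √(2×10×2.18/1.4) = 5.581 m/s.
Uniform solid cylinder: k = 0.5, giving v = √(2×10×2.18/1.5) = 5.391 m/s.
The smaller k wins: the uniform solid ball, at ≈ 5.58 m/s.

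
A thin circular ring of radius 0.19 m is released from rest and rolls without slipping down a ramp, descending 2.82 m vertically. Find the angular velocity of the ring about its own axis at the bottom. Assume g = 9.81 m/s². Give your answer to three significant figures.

ω ≈ 27.7 rad/s

With I = MR², the ratio k = I/(MR²) is 1.
Rolling without slipping gives ω = v/R, so the total kinetic energy is ½Mv² + ½Iω² = ½(1+k)Mv² = Mv².
Energy conservation Mgh = ½(1+k)Mv² gives v = √(2gh/(1+k)) = √(2 × 9.81 × 2.82 / 2) = 5.26 m/s.
Then ω = v/R = 5.26 / 0.19 ≈ 27.7 rad/s.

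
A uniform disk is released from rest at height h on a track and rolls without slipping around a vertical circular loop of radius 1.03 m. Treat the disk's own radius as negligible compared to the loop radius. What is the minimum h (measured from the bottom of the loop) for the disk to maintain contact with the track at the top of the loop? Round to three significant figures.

h_min ≈ 2.83 m

With I = (1/2)MR², the ratio k = I/(MR²) is 0.5.
At the top, contact is just lost when gravity alone supplies the centripetal force: Mg = Mv_top²/r, i.e. v_top² = gr.
With ω = v/R, the kinetic energy at speed v is ½(1+k)Mv² = (3/4)Mv².
Energy conservation from release (height h) to the top (height 2r): Mgh = Mg(2r) + (3/4)M·gr.
Thus h_min = 2r + (1+k)r/2 = r(2 + 1.5/2) = 1.03 × 2.75 ≈ 2.83 m.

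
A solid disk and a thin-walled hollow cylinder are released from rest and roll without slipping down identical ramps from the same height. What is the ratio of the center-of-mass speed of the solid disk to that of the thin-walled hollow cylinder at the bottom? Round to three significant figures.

v_ratio ≈ 1.15

Each satisfies Mgh = ½(1+k)Mv² with k = I/(MR²), so v ∝ 1/√(1+k).
For the solid disk k = 0.5; for the thin-walled hollow cylinder k = 1.
v₁/v₂ = √((1+k₂)/(1+k₁)) = √(2/1.5) ≈ 1.15.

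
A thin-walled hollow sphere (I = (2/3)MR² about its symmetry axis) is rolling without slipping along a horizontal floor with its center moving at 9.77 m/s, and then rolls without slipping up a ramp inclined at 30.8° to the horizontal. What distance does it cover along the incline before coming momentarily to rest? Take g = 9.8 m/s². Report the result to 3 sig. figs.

Here I = (2/3)MR², so the shape factor k = I/(MR²) = 2/3.
Rolling without slipping gives ω = v/R, so the total kinetic energy is ½Mv² + ½Iω² = ½(1+k)Mv² = (5/6)Mv².
Setting this equal to Mgh gives the vertical rise h = (1+k)v₀²/(2g) = 1.667×9.77²/(2×9.8) = 8.117 m.
The distance along the slope is d = h/sinθ = 8.117/sin30.8° ≈ 15.9 m.

d ≈ 15.9 m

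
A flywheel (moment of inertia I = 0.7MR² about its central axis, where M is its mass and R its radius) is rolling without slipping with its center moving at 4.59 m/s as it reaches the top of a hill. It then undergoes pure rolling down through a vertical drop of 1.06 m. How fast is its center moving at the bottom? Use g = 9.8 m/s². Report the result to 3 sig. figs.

The moment of inertia is 0.7MR², giving k ≡ I/(MR²) = 0.7.
Rolling without slipping gives ω = v/R, so the total kinetic energy is ½Mv² + ½Iω² = ½(1+k)Mv² = (17/20)Mv².
Conserving energy between top and bottom: (17/20)Mv² = (17/20)Mv₀² + Mgh, hence v² = v₀² + 2gh/(1+k).
v = √(4.59² + 2×9.8×1.06/1.7) = √33.29 ≈ 5.77 m/s.

v ≈ 5.77 m/s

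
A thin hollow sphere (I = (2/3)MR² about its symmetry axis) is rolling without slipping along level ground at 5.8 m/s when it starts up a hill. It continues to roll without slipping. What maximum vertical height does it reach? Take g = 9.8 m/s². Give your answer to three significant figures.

h ≈ 2.86 m

For this body I = (2/3)MR², i.e. k = I/(MR²) = 2/3.
The rolling condition ω = v/R makes the rotational term ½I(v/R)² = ½kMv², so KE_total = ½(1+k)Mv² = (5/6)Mv².
All of this converts to potential energy at the highest point: (5/6)Mv₀² = Mgh.
Thus h = (1+k)v₀²/(2g) = 1.667 × 5.8² / (2 × 9.8) ≈ 2.86 m.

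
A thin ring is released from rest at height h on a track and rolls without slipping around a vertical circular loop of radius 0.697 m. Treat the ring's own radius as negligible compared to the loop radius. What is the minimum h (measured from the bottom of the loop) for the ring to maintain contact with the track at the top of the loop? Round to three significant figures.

The moment of inertia is MR², giving k ≡ I/(MR²) = 1.
At the top of the loop, the minimum-contact condition is Mg = Mv_top²/r, so v_top² = gr.
With ω = v/R, the kinetic energy at speed v is ½(1+k)Mv² = Mv².
Energy conservation from release (height h) to the top (height 2r): Mgh = Mg(2r) + M·gr.
Thus h_min = 2r + (1+k)r/2 = r(2 + 2/2) = 0.697 × 3 ≈ 2.09 m.

h_min ≈ 2.09 m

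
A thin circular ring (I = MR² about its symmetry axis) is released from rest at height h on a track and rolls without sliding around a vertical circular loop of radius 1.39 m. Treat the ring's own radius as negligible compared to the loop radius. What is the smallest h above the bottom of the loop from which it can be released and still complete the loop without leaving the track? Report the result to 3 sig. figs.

The moment of inertia is MR², giving k ≡ I/(MR²) = 1.
At the top of the loop, the minimum-contact condition is Mg = Mv_top²/r, so v_top² = gr.
With ω = v/R, the kinetic energy at speed v is ½(1+k)Mv² = Mv².
Energy conservation from release (height h) to the top (height 2r): Mgh = Mg(2r) + M·gr.
Thus h_min = 2r + (1+k)r/2 = r(2 + 2/2) = 1.39 × 3 ≈ 4.17 m.

h_min ≈ 4.17 m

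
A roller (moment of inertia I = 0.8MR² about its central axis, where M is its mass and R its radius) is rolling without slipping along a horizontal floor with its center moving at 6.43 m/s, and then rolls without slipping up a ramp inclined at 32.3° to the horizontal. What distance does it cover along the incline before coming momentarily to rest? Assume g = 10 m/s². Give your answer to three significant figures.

d ≈ 6.96 m

The moment of inertia is 0.8MR², giving k ≡ I/(MR²) = 0.8.
Since it rolls without slipping, ω = v/R and KE = ½Mv² + ½Iω² = ½(1+k)Mv² = (9/10)Mv².
Setting this equal to Mgh gives the vertical rise h = (1+k)v₀²/(2g) = 1.8×6.43²/(2×10) = 3.721 m.
The distance along the slope is d = h/sinθ = 3.721/sin32.3° ≈ 6.96 m.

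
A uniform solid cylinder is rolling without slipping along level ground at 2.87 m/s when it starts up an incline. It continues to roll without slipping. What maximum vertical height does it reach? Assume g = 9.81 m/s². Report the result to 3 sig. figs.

Here I = (1/2)MR², so the shape factor k = I/(MR²) = 0.5.
Since it rolls without slipping, ω = v/R and KE = ½Mv² + ½Iω² = ½(1+k)Mv² = (3/4)Mv².
At the top the kinetic energy is zero, so (3/4)Mv₀² = Mgh.
Thus h = (1+k)v₀²/(2g) = 1.5 × 2.87² / (2 × 9.81) ≈ 0.630 m.

h ≈ 0.630 m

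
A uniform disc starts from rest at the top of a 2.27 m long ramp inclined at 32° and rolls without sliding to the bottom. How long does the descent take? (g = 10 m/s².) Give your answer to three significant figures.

t ≈ 1.13 s

For this body I = (1/2)MR², i.e. k = I/(MR²) = 0.5.
Along the incline Mg sinθ − f = Ma, and torque about the center fR = Iα = kMR²(a/R) gives f = kMa.
Hence a = g sinθ/(1+k) = 10×sin32°/1.5 = 3.533 m/s².
With constant a from rest, t = √(2L/a) = √(2·2.27/3.533) ≈ 1.13 s.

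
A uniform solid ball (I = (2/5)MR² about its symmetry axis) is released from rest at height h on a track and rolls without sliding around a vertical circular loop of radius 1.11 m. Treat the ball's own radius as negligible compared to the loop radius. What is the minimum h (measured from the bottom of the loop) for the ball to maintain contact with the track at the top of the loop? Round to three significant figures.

h_min ≈ 3.00 m

For this body I = (2/5)MR², i.e. k = I/(MR²) = 0.4.
At the top of the loop, the minimum-contact condition is Mg = Mv_top²/r, so v_top² = gr.
With ω = v/R, the kinetic energy at speed v is ½(1+k)Mv² = (7/10)Mv².
Energy conservation from release (height h) to the top (height 2r): Mgh = Mg(2r) + (7/10)M·gr.
Thus h_min = 2r + (1+k)r/2 = r(2 + 1.4/2) = 1.11 × 2.7 ≈ 3.00 m.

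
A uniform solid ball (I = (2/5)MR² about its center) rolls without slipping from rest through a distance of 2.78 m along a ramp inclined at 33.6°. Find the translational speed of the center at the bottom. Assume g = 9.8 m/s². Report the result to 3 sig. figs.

With I = (2/5)MR², the ratio k = I/(MR²) is 0.4.
Pure rolling means v = ωR; then KE = ½Mv² + ½I(v/R)² = ½(1+k)Mv² = (7/10)Mv².
The vertical drop is h = L sinθ = 2.78 × sin33.6° = 1.538 m.
Energy conservation: Mgh = (7/10)Mv², so v = √(2gh/(1+k)) = √(2 × 9.8 × 1.538 / 1.4) ≈ 4.64 m/s.

v ≈ 4.64 m/s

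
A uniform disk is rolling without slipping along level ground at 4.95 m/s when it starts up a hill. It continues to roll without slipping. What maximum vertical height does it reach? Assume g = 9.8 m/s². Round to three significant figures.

The moment of inertia is (1/2)MR², giving k ≡ I/(MR²) = 0.5.
Pure rolling means v = ωR; then KE = ½Mv² + ½I(v/R)² = ½(1+k)Mv² = (3/4)Mv².
All of this converts to potential energy at the highest point: (3/4)Mv₀² = Mgh.
Thus h = (1+k)v₀²/(2g) = 1.5 × 4.95² / (2 × 9.8) ≈ 1.88 m.

h ≈ 1.88 m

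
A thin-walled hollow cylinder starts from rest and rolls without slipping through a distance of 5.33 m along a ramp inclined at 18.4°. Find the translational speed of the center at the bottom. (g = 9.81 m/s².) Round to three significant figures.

For this body I = MR², i.e. k = I/(MR²) = 1.
Pure rolling means v = ωR; then KE = ½Mv² + ½I(v/R)² = ½(1+k)Mv² = Mv².
The vertical drop is h = L sinθ = 5.33 × sin18.4° = 1.682 m.
Setting Mgh = Mv² gives v = √(2gh/(1+k)) = √(2·9.81·1.682/2) ≈ 4.06 m/s.

v ≈ 4.06 m/s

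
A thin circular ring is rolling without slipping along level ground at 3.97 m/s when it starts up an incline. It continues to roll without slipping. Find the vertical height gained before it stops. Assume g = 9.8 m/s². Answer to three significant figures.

h ≈ 1.61 m

The moment of inertia is MR², giving k ≡ I/(MR²) = 1.
The rolling condition ω = v/R makes the rotational term ½I(v/R)² = ½kMv², so KE_total = ½(1+k)Mv² = Mv².
All of this converts to potential energy at the highest point: Mv₀² = Mgh.
Thus h = (1+k)v₀²/(2g) = 2 × 3.97² / (2 × 9.8) ≈ 1.61 m.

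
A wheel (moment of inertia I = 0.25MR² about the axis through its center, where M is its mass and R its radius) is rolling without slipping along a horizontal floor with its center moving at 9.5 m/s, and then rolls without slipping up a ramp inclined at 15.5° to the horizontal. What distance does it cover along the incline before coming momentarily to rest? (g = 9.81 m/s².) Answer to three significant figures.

The moment of inertia is 0.25MR², giving k ≡ I/(MR²) = 0.25.
Since it rolls without slipping, ω = v/R and KE = ½Mv² + ½Iω² = ½(1+k)Mv² = (5/8)Mv².
Setting this equal to Mgh gives the vertical rise h = (1+k)v₀²/(2g) = 1.25×9.5²/(2×9.81) = 5.75 m.
The distance along the slope is d = h/sinθ = 5.75/sin15.5° ≈ 21.5 m.

d ≈ 21.5 m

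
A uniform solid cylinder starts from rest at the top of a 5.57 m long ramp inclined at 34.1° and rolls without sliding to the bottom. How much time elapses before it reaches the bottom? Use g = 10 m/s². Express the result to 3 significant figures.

The moment of inertia is (1/2)MR², giving k ≡ I/(MR²) = 0.5.
Translational: Mg sinθ − f = Ma. Rotational about the CM: fR = Iα = kMRa, so f = kMa.
Hence a = g sinθ/(1+k) = 10×sin34.1°/1.5 = 3.738 m/s².
With constant a from rest, t = √(2L/a) = √(2·5.57/3.738) ≈ 1.73 s.

t ≈ 1.73 s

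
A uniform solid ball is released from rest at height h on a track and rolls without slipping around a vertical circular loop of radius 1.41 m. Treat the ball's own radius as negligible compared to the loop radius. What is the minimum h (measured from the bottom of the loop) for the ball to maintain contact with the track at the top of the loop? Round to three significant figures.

Here I = (2/5)MR², so the shape factor k = I/(MR²) = 0.4.
At the top, contact is just lost when gravity alone supplies the centripetal force: Mg = Mv_top²/r, i.e. v_top² = gr.
With ω = v/R, the kinetic energy at speed v is ½(1+k)Mv² = (7/10)Mv².
Energy conservation from release (height h) to the top (height 2r): Mgh = Mg(2r) + (7/10)M·gr.
Thus h_min = 2r + (1+k)r/2 = r(2 + 1.4/2) = 1.41 × 2.7 ≈ 3.81 m.

h_min ≈ 3.81 m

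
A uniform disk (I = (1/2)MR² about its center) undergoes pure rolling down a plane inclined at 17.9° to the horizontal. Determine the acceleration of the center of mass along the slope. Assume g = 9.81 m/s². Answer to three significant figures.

a ≈ 2.01 m/s²

With I = (1/2)MR², the ratio k = I/(MR²) is 0.5.
Along the incline Mg sinθ − f = Ma, and torque about the center fR = Iα = kMR²(a/R) gives f = kMa.
Eliminating f: Mg sinθ = (1+k)Ma, so a = g sinθ/(1+k) = 9.81 × sin17.9° / 1.5 ≈ 2.01 m/s².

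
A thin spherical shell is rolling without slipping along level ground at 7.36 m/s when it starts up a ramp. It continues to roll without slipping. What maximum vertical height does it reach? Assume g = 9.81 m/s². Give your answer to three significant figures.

h ≈ 4.60 m

Here I = (2/3)MR², so the shape factor k = I/(MR²) = 2/3.
Since it rolls without slipping, ω = v/R and KE = ½Mv² + ½Iω² = ½(1+k)Mv² = (5/6)Mv².
All of this converts to potential energy at the highest point: (5/6)Mv₀² = Mgh.
Thus h = (1+k)v₀²/(2g) = 1.667 × 7.36² / (2 × 9.81) ≈ 4.60 m.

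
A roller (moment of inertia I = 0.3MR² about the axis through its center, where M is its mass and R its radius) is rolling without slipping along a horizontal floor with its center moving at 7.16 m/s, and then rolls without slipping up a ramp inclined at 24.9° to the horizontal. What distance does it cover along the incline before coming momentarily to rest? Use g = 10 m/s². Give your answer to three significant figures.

d ≈ 7.91 m

The moment of inertia is 0.3MR², giving k ≡ I/(MR²) = 0.3.
Since it rolls without slipping, ω = v/R and KE = ½Mv² + ½Iω² = ½(1+k)Mv² = (13/20)Mv².
Setting this equal to Mgh gives the vertical rise h = (1+k)v₀²/(2g) = 1.3×7.16²/(2×10) = 3.332 m.
Along the incline, d = h/sinθ = 3.332/sin24.9° ≈ 7.91 m.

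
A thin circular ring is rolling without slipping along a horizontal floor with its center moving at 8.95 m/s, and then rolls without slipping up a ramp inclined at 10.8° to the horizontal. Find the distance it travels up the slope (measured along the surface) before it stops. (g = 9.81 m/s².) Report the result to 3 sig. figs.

With I = MR², the ratio k = I/(MR²) is 1.
Rolling without slipping gives ω = v/R, so the total kinetic energy is ½Mv² + ½Iω² = ½(1+k)Mv² = Mv².
Setting this equal to Mgh gives the vertical rise h = (1+k)v₀²/(2g) = 2×8.95²/(2×9.81) = 8.165 m.
Along the incline, d = h/sinθ = 8.165/sin10.8° ≈ 43.6 m.

d ≈ 43.6 m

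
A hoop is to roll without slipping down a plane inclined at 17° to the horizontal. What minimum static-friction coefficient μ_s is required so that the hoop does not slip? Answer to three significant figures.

μ_min ≈ 0.153

For this body I = MR², i.e. k = I/(MR²) = 1.
Newton's second law down the slope: Mg sinθ − f = Ma. The torque equation fR = Iα (with α = a/R) gives f = kMa.
These give a = g sinθ/(1+k) and the required friction f = kMg sinθ/(1+k).
The normal force is N = Mg cosθ, so μ_min = f/N = k tanθ/(1+k).
μ_min = 1 × tan17° / 2 ≈ 0.153.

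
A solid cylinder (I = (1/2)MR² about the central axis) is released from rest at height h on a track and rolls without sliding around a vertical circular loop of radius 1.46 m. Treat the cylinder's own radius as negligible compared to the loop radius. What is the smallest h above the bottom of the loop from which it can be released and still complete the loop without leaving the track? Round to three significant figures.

h_min ≈ 4.02 m

Here I = (1/2)MR², so the shape factor k = I/(MR²) = 0.5.
At the top of the loop, the minimum-contact condition is Mg = Mv_top²/r, so v_top² = gr.
With ω = v/R, the kinetic energy at speed v is ½(1+k)Mv² = (3/4)Mv².
Energy conservation from release (height h) to the top (height 2r): Mgh = Mg(2r) + (3/4)M·gr.
Thus h_min = 2r + (1+k)r/2 = r(2 + 1.5/2) = 1.46 × 2.75 ≈ 4.02 m.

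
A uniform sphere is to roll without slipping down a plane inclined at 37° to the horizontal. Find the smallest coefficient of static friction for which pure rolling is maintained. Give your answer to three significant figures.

μ_min ≈ 0.215

For this body I = (2/5)MR², i.e. k = I/(MR²) = 0.4.
Translational: Mg sinθ − f = Ma. Rotational about the CM: fR = Iα = kMRa, so f = kMa.
These give a = g sinθ/(1+k) and the required friction f = kMg sinθ/(1+k).
The normal force is N = Mg cosθ, so μ_min = f/N = k tanθ/(1+k).
μ_min = 0.4 × tan37° / 1.4 ≈ 0.215.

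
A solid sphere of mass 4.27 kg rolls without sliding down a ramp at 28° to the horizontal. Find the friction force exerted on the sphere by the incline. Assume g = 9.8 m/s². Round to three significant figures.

f ≈ 5.61 N

For this body I = (2/5)MR², i.e. k = I/(MR²) = 0.4.
Translational: Mg sinθ − f = Ma. Rotational about the CM: fR = Iα = kMRa, so f = kMa.
Combining, a = g sinθ/(1+k) and f = kMa = kMg sinθ/(1+k).
f = 0.4 × 4.27 × 9.8 × sin28° / 1.4 ≈ 5.61 N.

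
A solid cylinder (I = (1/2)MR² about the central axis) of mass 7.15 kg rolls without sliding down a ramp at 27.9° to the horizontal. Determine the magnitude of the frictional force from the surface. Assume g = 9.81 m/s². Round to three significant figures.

With I = (1/2)MR², the ratio k = I/(MR²) is 0.5.
Along the incline Mg sinθ − f = Ma, and torque about the center fR = Iα = kMR²(a/R) gives f = kMa.
Combining, a = g sinθ/(1+k) and f = kMa = kMg sinθ/(1+k).
f = 0.5 × 7.15 × 9.81 × sin27.9° / 1.5 ≈ 10.9 N.

f ≈ 10.9 N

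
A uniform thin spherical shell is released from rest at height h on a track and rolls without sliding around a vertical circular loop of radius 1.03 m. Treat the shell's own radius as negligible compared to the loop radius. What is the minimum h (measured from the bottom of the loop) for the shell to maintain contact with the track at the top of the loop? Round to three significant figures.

h_min ≈ 2.92 m

For this body I = (2/3)MR², i.e. k = I/(MR²) = 2/3.
At the top, contact is just lost when gravity alone supplies the centripetal force: Mg = Mv_top²/r, i.e. v_top² = gr.
With ω = v/R, the kinetic energy at speed v is ½(1+k)Mv² = (5/6)Mv².
Energy conservation from release (height h) to the top (height 2r): Mgh = Mg(2r) + (5/6)M·gr.
Thus h_min = 2r + (1+k)r/2 = r(2 + 1.667/2) = 1.03 × 2.833 ≈ 2.92 m.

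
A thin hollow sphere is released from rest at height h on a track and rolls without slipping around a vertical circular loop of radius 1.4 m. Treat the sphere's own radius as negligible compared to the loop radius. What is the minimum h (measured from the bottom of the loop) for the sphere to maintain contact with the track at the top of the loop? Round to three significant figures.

h_min ≈ 3.97 m

The moment of inertia is (2/3)MR², giving k ≡ I/(MR²) = 2/3.
At the top, contact is just lost when gravity alone supplies the centripetal force: Mg = Mv_top²/r, i.e. v_top² = gr.
With ω = v/R, the kinetic energy at speed v is ½(1+k)Mv² = (5/6)Mv².
Energy conservation from release (height h) to the top (height 2r): Mgh = Mg(2r) + (5/6)M·gr.
Thus h_min = 2r + (1+k)r/2 = r(2 + 1.667/2) = 1.4 × 2.833 ≈ 3.97 m.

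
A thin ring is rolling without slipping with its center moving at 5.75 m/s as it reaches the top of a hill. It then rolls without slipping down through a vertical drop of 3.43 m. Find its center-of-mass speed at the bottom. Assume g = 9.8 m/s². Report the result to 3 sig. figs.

v ≈ 8.17 m/s

With I = MR², the ratio k = I/(MR²) is 1.
Rolling without slipping gives ω = v/R, so the total kinetic energy is ½Mv² + ½Iω² = ½(1+k)Mv² = Mv².
Energy conservation: Mv₀² + Mgh = Mv², so v² = v₀² + 2gh/(1+k).
v = √(5.75² + 2×9.8×3.43/2) = √66.68 ≈ 8.17 m/s.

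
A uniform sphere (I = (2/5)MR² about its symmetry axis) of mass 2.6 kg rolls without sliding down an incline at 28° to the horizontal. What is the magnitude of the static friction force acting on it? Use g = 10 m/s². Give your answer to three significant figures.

f ≈ 3.49 N

For this body I = (2/5)MR², i.e. k = I/(MR²) = 0.4.
Translational: Mg sinθ − f = Ma. Rotational about the CM: fR = Iα = kMRa, so f = kMa.
Combining, a = g sinθ/(1+k) and f = kMa = kMg sinθ/(1+k).
f = 0.4 × 2.6 × 10 × sin28° / 1.4 ≈ 3.49 N.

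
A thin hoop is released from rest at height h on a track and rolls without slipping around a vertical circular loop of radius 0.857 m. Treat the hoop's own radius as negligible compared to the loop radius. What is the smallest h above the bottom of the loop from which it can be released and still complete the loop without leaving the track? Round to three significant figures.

h_min ≈ 2.57 m

The moment of inertia is MR², giving k ≡ I/(MR²) = 1.
At the top, contact is just lost when gravity alone supplies the centripetal force: Mg = Mv_top²/r, i.e. v_top² = gr.
With ω = v/R, the kinetic energy at speed v is ½(1+k)Mv² = Mv².
Energy conservation from release (height h) to the top (height 2r): Mgh = Mg(2r) + M·gr.
Thus h_min = 2r + (1+k)r/2 = r(2 + 2/2) = 0.857 × 3 ≈ 2.57 m.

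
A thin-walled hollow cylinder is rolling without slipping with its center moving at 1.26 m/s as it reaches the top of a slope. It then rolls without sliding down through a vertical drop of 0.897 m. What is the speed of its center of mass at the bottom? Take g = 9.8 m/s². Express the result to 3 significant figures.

The moment of inertia is MR², giving k ≡ I/(MR²) = 1.
Pure rolling means v = ωR; then KE = ½Mv² + ½I(v/R)² = ½(1+k)Mv² = Mv².
Energy conservation: Mv₀² + Mgh = Mv², so v² = v₀² + 2gh/(1+k).
v = √(1.26² + 2×9.8×0.897/2) = √10.38 ≈ 3.22 m/s.

v ≈ 3.22 m/s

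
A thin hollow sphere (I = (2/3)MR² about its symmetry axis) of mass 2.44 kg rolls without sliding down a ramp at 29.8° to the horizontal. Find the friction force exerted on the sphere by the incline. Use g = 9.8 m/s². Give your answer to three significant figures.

The moment of inertia is (2/3)MR², giving k ≡ I/(MR²) = 2/3.
Along the incline Mg sinθ − f = Ma, and torque about the center fR = Iα = kMR²(a/R) gives f = kMa.
Combining, a = g sinθ/(1+k) and f = kMa = kMg sinθ/(1+k).
f = (2/3) × 2.44 × 9.8 × sin29.8° / 1.667 ≈ 4.75 N.

f ≈ 4.75 N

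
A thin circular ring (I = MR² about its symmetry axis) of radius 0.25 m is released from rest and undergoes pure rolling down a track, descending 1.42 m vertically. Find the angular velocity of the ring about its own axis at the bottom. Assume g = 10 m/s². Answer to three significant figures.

ω ≈ 15.1 rad/s

For this body I = MR², i.e. k = I/(MR²) = 1.
Pure rolling means v = ωR; then KE = ½Mv² + ½I(v/R)² = ½(1+k)Mv² = Mv².
Energy conservation Mgh = ½(1+k)Mv² gives v = √(2gh/(1+k)) = √(2 × 10 × 1.42 / 2) = 3.768 m/s.
Then ω = v/R = 3.768 / 0.25 ≈ 15.1 rad/s.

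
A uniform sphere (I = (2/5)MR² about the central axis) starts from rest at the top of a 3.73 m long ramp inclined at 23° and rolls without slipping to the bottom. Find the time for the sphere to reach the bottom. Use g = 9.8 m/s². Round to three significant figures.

The moment of inertia is (2/5)MR², giving k ≡ I/(MR²) = 0.4.
Newton's second law down the slope: Mg sinθ − f = Ma. The torque equation fR = Iα (with α = a/R) gives f = kMa.
Hence a = g sinθ/(1+k) = 9.8×sin23°/1.4 = 2.735 m/s².
Starting from rest, L = ½at², so t = √(2L/a) = √(2×3.73/2.735) ≈ 1.65 s.

t ≈ 1.65 s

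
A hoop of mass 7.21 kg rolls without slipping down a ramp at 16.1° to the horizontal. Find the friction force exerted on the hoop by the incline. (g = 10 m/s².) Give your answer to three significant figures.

For this body I = MR², i.e. k = I/(MR²) = 1.
Newton's second law down the slope: Mg sinθ − f = Ma. The torque equation fR = Iα (with α = a/R) gives f = kMa.
Combining, a = g sinθ/(1+k) and f = kMa = kMg sinθ/(1+k).
f = 1 × 7.21 × 10 × sin16.1° / 2 ≈ 10.0 N.

f ≈ 10.0 N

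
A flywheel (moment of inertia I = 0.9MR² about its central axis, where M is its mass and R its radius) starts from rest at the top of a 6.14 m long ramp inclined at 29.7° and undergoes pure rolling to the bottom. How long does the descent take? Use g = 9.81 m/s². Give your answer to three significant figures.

For this body I = 0.9MR², i.e. k = I/(MR²) = 0.9.
Newton's second law down the slope: Mg sinθ − f = Ma. The torque equation fR = Iα (with α = a/R) gives f = kMa.
Hence a = g sinθ/(1+k) = 9.81×sin29.7°/1.9 = 2.558 m/s².
With constant a from rest, t = √(2L/a) = √(2·6.14/2.558) ≈ 2.19 s.

t ≈ 2.19 s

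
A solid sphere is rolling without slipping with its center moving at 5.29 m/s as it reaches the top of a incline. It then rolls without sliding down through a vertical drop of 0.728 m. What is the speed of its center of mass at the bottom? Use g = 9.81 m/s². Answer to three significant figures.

v ≈ 6.18 m/s

With I = (2/5)MR², the ratio k = I/(MR²) is 0.4.
The rolling condition ω = v/R makes the rotational term ½I(v/R)² = ½kMv², so KE_total = ½(1+k)Mv² = (7/10)Mv².
Energy conservation: (7/10)Mv₀² + Mgh = (7/10)Mv², so v² = v₀² + 2gh/(1+k).
v = √(5.29² + 2×9.81×0.728/1.4) = √38.19 ≈ 6.18 m/s.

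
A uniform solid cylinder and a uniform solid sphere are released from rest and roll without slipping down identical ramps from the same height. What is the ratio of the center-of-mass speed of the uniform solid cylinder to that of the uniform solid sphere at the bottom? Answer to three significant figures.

v_ratio ≈ 0.966

Each satisfies Mgh = ½(1+k)Mv² with k = I/(MR²), so v ∝ 1/√(1+k).
For the uniform solid cylinder k = 0.5; for the uniform solid sphere k = 0.4.
v₁/v₂ = √((1+k₂)/(1+k₁)) = √(1.4/1.5) ≈ 0.966.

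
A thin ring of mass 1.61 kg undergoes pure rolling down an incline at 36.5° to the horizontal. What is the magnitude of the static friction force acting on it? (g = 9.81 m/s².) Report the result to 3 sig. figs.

With I = MR², the ratio k = I/(MR²) is 1.
Along the incline Mg sinθ − f = Ma, and torque about the center fR = Iα = kMR²(a/R) gives f = kMa.
Combining, a = g sinθ/(1+k) and f = kMa = kMg sinθ/(1+k).
f = 1 × 1.61 × 9.81 × sin36.5° / 2 ≈ 4.70 N.

f ≈ 4.70 N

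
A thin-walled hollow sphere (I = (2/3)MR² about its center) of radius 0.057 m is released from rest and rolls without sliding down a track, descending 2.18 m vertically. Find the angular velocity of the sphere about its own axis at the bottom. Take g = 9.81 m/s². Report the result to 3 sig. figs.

ω ≈ 88.9 rad/s

For this body I = (2/3)MR², i.e. k = I/(MR²) = 2/3.
The rolling condition ω = v/R makes the rotational term ½I(v/R)² = ½kMv², so KE_total = ½(1+k)Mv² = (5/6)Mv².
Energy conservation Mgh = ½(1+k)Mv² gives v = √(2gh/(1+k)) = √(2 × 9.81 × 2.18 / 1.667) = 5.066 m/s.
The angular speed follows from ω = v/R = 5.066/0.057 ≈ 88.9 rad/s.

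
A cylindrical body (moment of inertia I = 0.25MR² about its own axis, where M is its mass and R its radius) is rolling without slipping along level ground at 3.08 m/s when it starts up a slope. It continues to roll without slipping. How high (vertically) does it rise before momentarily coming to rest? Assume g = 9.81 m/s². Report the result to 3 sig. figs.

For this body I = 0.25MR², i.e. k = I/(MR²) = 0.25.
Since it rolls without slipping, ω = v/R and KE = ½Mv² + ½Iω² = ½(1+k)Mv² = (5/8)Mv².
At the top the kinetic energy is zero, so (5/8)Mv₀² = Mgh.
Thus h = (1+k)v₀²/(2g) = 1.25 × 3.08² / (2 × 9.81) ≈ 0.604 m.

h ≈ 0.604 m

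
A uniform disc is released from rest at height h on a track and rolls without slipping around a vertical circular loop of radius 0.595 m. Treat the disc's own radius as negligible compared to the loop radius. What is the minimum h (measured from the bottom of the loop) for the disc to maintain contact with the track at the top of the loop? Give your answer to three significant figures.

h_min ≈ 1.64 m

With I = (1/2)MR², the ratio k = I/(MR²) is 0.5.
At the top, contact is just lost when gravity alone supplies the centripetal force: Mg = Mv_top²/r, i.e. v_top² = gr.
With ω = v/R, the kinetic energy at speed v is ½(1+k)Mv² = (3/4)Mv².
Energy conservation from release (height h) to the top (height 2r): Mgh = Mg(2r) + (3/4)M·gr.
Thus h_min = 2r + (1+k)r/2 = r(2 + 1.5/2) = 0.595 × 2.75 ≈ 1.64 m.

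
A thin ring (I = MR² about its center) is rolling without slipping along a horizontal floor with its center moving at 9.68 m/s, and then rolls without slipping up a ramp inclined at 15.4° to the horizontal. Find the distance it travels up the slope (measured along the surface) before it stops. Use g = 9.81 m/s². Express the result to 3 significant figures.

For this body I = MR², i.e. k = I/(MR²) = 1.
Rolling without slipping gives ω = v/R, so the total kinetic energy is ½Mv² + ½Iω² = ½(1+k)Mv² = Mv².
Setting this equal to Mgh gives the vertical rise h = (1+k)v₀²/(2g) = 2×9.68²/(2×9.81) = 9.552 m.
Along the incline, d = h/sinθ = 9.552/sin15.4° ≈ 36.0 m.

d ≈ 36.0 m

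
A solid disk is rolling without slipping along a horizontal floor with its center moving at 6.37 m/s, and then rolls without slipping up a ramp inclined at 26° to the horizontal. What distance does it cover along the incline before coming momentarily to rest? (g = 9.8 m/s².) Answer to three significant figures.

With I = (1/2)MR², the ratio k = I/(MR²) is 0.5.
Pure rolling means v = ωR; then KE = ½Mv² + ½I(v/R)² = ½(1+k)Mv² = (3/4)Mv².
Setting this equal to Mgh gives the vertical rise h = (1+k)v₀²/(2g) = 1.5×6.37²/(2×9.8) = 3.105 m.
Along the incline, d = h/sinθ = 3.105/sin26° ≈ 7.08 m.

d ≈ 7.08 m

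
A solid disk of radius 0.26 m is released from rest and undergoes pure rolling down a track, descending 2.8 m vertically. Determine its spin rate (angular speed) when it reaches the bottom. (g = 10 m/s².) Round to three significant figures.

ω ≈ 23.5 rad/s

The moment of inertia is (1/2)MR², giving k ≡ I/(MR²) = 0.5.
Since it rolls without slipping, ω = v/R and KE = ½Mv² + ½Iω² = ½(1+k)Mv² = (3/4)Mv².
Energy conservation Mgh = ½(1+k)Mv² gives v = √(2gh/(1+k)) = √(2 × 10 × 2.8 / 1.5) = 6.11 m/s.
The angular speed follows from ω = v/R = 6.11/0.26 ≈ 23.5 rad/s.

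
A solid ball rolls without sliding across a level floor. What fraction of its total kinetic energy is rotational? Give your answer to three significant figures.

Here I = (2/5)MR², so the shape factor k = I/(MR²) = 0.4.
With ω = v/R, KE_trans = ½Mv² and KE_rot = ½Iω² = ½kMv², so KE_total = ½(1+k)Mv².
The rotational fraction is therefore k/(1+k) = 0.4/1.4 ≈ 0.286.

fraction ≈ 0.286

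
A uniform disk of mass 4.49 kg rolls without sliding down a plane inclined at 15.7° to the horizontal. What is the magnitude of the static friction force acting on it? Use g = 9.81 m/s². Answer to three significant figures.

f ≈ 3.97 N

With I = (1/2)MR², the ratio k = I/(MR²) is 0.5.
Newton's second law down the slope: Mg sinθ − f = Ma. The torque equation fR = Iα (with α = a/R) gives f = kMa.
Combining, a = g sinθ/(1+k) and f = kMa = kMg sinθ/(1+k).
f = 0.5 × 4.49 × 9.81 × sin15.7° / 1.5 ≈ 3.97 N.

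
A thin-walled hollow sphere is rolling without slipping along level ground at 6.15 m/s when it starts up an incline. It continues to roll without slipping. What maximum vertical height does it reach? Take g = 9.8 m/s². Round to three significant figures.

h ≈ 3.22 m

Here I = (2/3)MR², so the shape factor k = I/(MR²) = 2/3.
The rolling condition ω = v/R makes the rotational term ½I(v/R)² = ½kMv², so KE_total = ½(1+k)Mv² = (5/6)Mv².
At the top the kinetic energy is zero, so (5/6)Mv₀² = Mgh.
Thus h = (1+k)v₀²/(2g) = 1.667 × 6.15² / (2 × 9.8) ≈ 3.22 m.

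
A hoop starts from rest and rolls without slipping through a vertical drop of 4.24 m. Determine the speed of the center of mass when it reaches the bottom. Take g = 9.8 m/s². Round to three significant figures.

Here I = MR², so the shape factor k = I/(MR²) = 1.
The rolling condition ω = v/R makes the rotational term ½I(v/R)² = ½kMv², so KE_total = ½(1+k)Mv² = Mv².
Energy conservation: Mgh = Mv², so v = √(2gh/(1+k)) = √(2 × 9.8 × 4.24 / 2) ≈ 6.45 m/s.

v ≈ 6.45 m/s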